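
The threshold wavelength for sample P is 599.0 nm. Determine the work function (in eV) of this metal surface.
2.07 eV

At the threshold wavelength, photon energy equals work function:
φ = hc/λ₀

Calculating:
φ = (6.626×10⁻³⁴ J·s)(3×10⁸ m/s) / (599.0×10⁻⁹ m)
φ = 2.07 eV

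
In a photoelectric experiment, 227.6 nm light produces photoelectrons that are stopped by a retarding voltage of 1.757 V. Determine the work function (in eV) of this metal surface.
3.69 eV

The stopping potential gives the maximum kinetic energy: KE_max = eV_s = 1.757 eV

From Einstein's photoelectric equation: KE_max = hc/λ - φ
Rearranging: φ = hc/λ - KE_max

Calculate photon energy:
E_photon = hc/λ = (6.626×10⁻³⁴ J·s)(3×10⁸ m/s) / (227.6×10⁻⁹ m) = 5.4475 eV

Therefore:
φ = 5.4475 - 1.757 = 3.69 eV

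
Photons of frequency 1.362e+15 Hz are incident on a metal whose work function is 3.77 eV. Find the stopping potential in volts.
1.8628 V

The stopping potential V_s satisfies: eV_s = KE_max

First, find KE_max using Einstein's equation:
E_photon = hf = (6.626×10⁻³⁴ J·s)(1.362e+15 Hz) = 5.6328 eV
KE_max = E_photon - φ = 5.6328 - 3.77 = 1.8628 eV

Since eV_s = KE_max:
V_s = KE_max/e = 1.8628 V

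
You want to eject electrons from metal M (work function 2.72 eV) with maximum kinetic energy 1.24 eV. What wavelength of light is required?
313.09 nm

From Einstein's equation: KE_max = hc/λ - φ

Rearranging for λ:
hc/λ = KE_max + φ
λ = hc/(KE_max + φ)

Required photon energy:
E_photon = KE_max + φ = 1.24 + 2.72 = 3.96 eV

Required wavelength:
λ = hc/E_photon = (6.626×10⁻³⁴)(3×10⁸) / (3.96 × 1.602×10⁻¹⁹)
λ = 313.09 nm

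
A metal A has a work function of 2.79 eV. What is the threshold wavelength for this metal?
444.39 nm

The threshold wavelength is when the photon energy equals the work function:
hc/λ₀ = φ

Solving for λ₀:
λ₀ = hc/φ = (6.626×10⁻³⁴ J·s)(3×10⁸ m/s) / (2.79 eV × 1.602×10⁻¹⁹ J/eV)
λ₀ = 444.39 nm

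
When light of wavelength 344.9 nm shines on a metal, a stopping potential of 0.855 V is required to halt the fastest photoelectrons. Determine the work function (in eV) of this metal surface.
2.74 eV

The stopping potential gives the maximum kinetic energy: KE_max = eV_s = 0.855 eV

From Einstein's photoelectric equation: KE_max = hc/λ - φ
Rearranging: φ = hc/λ - KE_max

Calculate photon energy:
E_photon = hc/λ = (6.626×10⁻³⁴ J·s)(3×10⁸ m/s) / (344.9×10⁻⁹ m) = 3.5948 eV

Therefore:
φ = 3.5948 - 0.855 = 2.74 eV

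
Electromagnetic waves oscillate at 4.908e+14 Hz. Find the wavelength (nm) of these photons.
610.82 nm

Using the wave equation: c = fλ

Solving for wavelength:
λ = c/f = (3×10⁸ m/s) / (4.908e+14 Hz)
λ = 610.82 nm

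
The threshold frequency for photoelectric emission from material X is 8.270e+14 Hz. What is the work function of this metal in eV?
3.42 eV

At the threshold frequency, photon energy equals work function:
φ = hf₀

Calculating:
φ = (6.626×10⁻³⁴ J·s)(8.270e+14 Hz)
φ = 3.42 eV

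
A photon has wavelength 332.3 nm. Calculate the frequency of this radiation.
9.0217e+14 Hz

Using the wave equation: c = fλ

Solving for frequency:
f = c/λ = (3×10⁸ m/s) / (332.3×10⁻⁹ m)
f = 9.0217e+14 Hz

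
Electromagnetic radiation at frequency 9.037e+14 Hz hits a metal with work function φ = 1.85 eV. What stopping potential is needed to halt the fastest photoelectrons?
1.8874 V

The stopping potential V_s satisfies: eV_s = KE_max

First, find KE_max using Einstein's equation:
E_photon = hf = (6.626×10⁻³⁴ J·s)(9.037e+14 Hz) = 3.7374 eV
KE_max = E_photon - φ = 3.7374 - 1.85 = 1.8874 eV

Since eV_s = KE_max:
V_s = KE_max/e = 1.8874 V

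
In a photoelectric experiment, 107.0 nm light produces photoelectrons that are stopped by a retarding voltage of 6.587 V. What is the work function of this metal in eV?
5.00 eV

The stopping potential gives the maximum kinetic energy: KE_max = eV_s = 6.587 eV

From Einstein's photoelectric equation: KE_max = hc/λ - φ
Rearranging: φ = hc/λ - KE_max

Calculate photon energy:
E_photon = hc/λ = (6.626×10⁻³⁴ J·s)(3×10⁸ m/s) / (107.0×10⁻⁹ m) = 11.5873 eV

Therefore:
φ = 11.5873 - 6.587 = 5.00 eV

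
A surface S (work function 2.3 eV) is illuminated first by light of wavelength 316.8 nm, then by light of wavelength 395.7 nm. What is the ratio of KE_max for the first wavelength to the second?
1.9365

Using Einstein's equation: KE_max = hc/λ - φ

For λ₁ = 316.8 nm:
E₁ = hc/λ₁ = 3.9136 eV
KE₁ = E₁ - φ = 3.9136 - 2.3 = 1.6136 eV

For λ₂ = 395.7 nm:
E₂ = hc/λ₂ = 3.1333 eV
KE₂ = E₂ - φ = 3.1333 - 2.3 = 0.8333 eV

Ratio: KE₁/KE₂ = 1.6136/0.8333 = 1.9365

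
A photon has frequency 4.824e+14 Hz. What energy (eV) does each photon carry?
1.9950 eV

Using E = hf:

E = hf = (6.626×10⁻³⁴ J·s)(4.824e+14 Hz)
E = 1.9950 eV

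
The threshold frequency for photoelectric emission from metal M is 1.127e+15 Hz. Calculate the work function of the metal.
4.66 eV

At the threshold frequency, photon energy equals work function:
φ = hf₀

Calculating:
φ = (6.626×10⁻³⁴ J·s)(1.127e+15 Hz)
φ = 4.66 eV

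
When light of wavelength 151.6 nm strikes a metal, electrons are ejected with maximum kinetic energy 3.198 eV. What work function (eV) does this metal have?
4.98 eV

From Einstein's photoelectric equation: KE_max = hf - φ = hc/λ - φ

Rearranging for φ:
φ = hc/λ - KE_max

Calculate photon energy:
E_photon = hc/λ = 8.1784 eV

Therefore:
φ = 8.1784 - 3.198 = 4.98 eV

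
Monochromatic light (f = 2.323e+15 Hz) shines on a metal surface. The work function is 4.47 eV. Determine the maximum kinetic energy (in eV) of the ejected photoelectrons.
5.1372 eV

Using Einstein's photoelectric equation: KE_max = hf - φ

First, calculate the photon energy:
E_photon = hf = (6.626×10⁻³⁴ J·s)(2.323e+15 Hz)
E_photon = 9.6072 eV

Then, the maximum kinetic energy:
KE_max = E_photon - φ = 9.6072 eV - 4.47 eV = 5.1372 eV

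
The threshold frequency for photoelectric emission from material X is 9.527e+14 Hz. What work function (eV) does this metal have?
3.94 eV

At the threshold frequency, photon energy equals work function:
φ = hf₀

Calculating:
φ = (6.626×10⁻³⁴ J·s)(9.527e+14 Hz)
φ = 3.94 eV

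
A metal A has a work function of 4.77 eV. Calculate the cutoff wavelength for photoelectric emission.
259.92 nm

The threshold wavelength is when the photon energy equals the work function:
hc/λ₀ = φ

Solving for λ₀:
λ₀ = hc/φ = (6.626×10⁻³⁴ J·s)(3×10⁸ m/s) / (4.77 eV × 1.602×10⁻¹⁹ J/eV)
λ₀ = 259.92 nm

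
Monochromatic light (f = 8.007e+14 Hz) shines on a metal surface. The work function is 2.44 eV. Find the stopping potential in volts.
0.8714 V

The stopping potential V_s satisfies: eV_s = KE_max

First, find KE_max using Einstein's equation:
E_photon = hf = (6.626×10⁻³⁴ J·s)(8.007e+14 Hz) = 3.3114 eV
KE_max = E_photon - φ = 3.3114 - 2.44 = 0.8714 eV

Since eV_s = KE_max:
V_s = KE_max/e = 0.8714 V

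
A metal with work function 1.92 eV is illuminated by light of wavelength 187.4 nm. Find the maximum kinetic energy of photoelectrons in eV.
4.6960 eV

Using Einstein's photoelectric equation: KE_max = hf - φ = hc/λ - φ

First, calculate the photon energy:
E_photon = hc/λ = (6.626×10⁻³⁴ J·s)(3×10⁸ m/s) / (187.4×10⁻⁹ m)
E_photon = 6.6160 eV

Then, the maximum kinetic energy:
KE_max = E_photon - φ = 6.6160 eV - 1.92 eV = 4.6960 eV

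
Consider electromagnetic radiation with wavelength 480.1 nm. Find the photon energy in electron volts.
2.5825 eV

Using E = hf = hc/λ:

E = hc/λ = (6.626×10⁻³⁴ J·s)(3×10⁸ m/s) / (480.1×10⁻⁹ m)
E = 2.5825 eV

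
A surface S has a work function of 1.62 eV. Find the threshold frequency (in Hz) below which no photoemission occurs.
3.9171e+14 Hz

The threshold frequency is when the photon energy equals the work function:
hf₀ = φ

Solving for f₀:
f₀ = φ/h = (1.62 eV × 1.602×10⁻¹⁹ J/eV) / (6.626×10⁻³⁴ J·s)
f₀ = 3.9171e+14 Hz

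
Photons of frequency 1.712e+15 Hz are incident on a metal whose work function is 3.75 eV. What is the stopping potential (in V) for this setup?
3.3303 V

The stopping potential V_s satisfies: eV_s = KE_max

First, find KE_max using Einstein's equation:
E_photon = hf = (6.626×10⁻³⁴ J·s)(1.712e+15 Hz) = 7.0803 eV
KE_max = E_photon - φ = 7.0803 - 3.75 = 3.3303 eV

Since eV_s = KE_max:
V_s = KE_max/e = 3.3303 V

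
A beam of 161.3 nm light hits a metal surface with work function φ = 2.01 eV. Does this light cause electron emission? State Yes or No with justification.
Yes

For photoemission, the photon energy must exceed the work function.

Photon energy: E = hc/λ = 7.6866 eV
Work function: φ = 2.01 eV

Since E_photon (7.6866 eV) > φ (2.01 eV), photoemission WILL occur.
The threshold wavelength is λ₀ = hc/φ = 616.8 nm.
Since 161.3 nm < 616.8 nm, the light has sufficient energy.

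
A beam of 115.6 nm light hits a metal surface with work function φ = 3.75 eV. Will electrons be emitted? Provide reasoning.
Yes

For photoemission, the photon energy must exceed the work function.

Photon energy: E = hc/λ = 10.7253 eV
Work function: φ = 3.75 eV

Since E_photon (10.7253 eV) > φ (3.75 eV), photoemission WILL occur.
The threshold wavelength is λ₀ = hc/φ = 330.6 nm.
Since 115.6 nm < 330.6 nm, the light has sufficient energy.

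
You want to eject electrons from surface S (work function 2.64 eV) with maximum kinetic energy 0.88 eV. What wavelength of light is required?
352.23 nm

From Einstein's equation: KE_max = hc/λ - φ

Rearranging for λ:
hc/λ = KE_max + φ
λ = hc/(KE_max + φ)

Required photon energy:
E_photon = KE_max + φ = 0.88 + 2.64 = 3.52 eV

Required wavelength:
λ = hc/E_photon = (6.626×10⁻³⁴)(3×10⁸) / (3.52 × 1.602×10⁻¹⁹)
λ = 352.23 nm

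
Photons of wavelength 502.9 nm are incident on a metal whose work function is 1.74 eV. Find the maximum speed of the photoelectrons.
5.0514e+05 m/s

First, find the maximum kinetic energy:
E_photon = hc/λ = 2.4654 eV
KE_max = E_photon - φ = 2.4654 - 1.74 = 0.7254 eV

Convert to Joules: KE_max = 0.7254 × 1.602×10⁻¹⁹ J = 1.1622e-19 J

Then use KE = ½mv² to find velocity:
v = √(2·KE/m) = √(2 × 1.1622e-19 J / 9.109e-31 kg)
v = 5.0514e+05 m/s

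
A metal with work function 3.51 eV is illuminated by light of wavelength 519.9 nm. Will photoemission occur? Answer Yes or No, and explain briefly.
No

For photoemission, the photon energy must exceed the work function.

Photon energy: E = hc/λ = 2.3848 eV
Work function: φ = 3.51 eV

Since E_photon (2.3848 eV) < φ (3.51 eV), photoemission will NOT occur.
The threshold wavelength is λ₀ = hc/φ = 353.2 nm.
Since 519.9 nm > 353.2 nm, the photons lack sufficient energy.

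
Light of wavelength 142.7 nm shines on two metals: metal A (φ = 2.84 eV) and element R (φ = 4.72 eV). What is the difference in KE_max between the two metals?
1.8800 eV

Using KE_max = hc/λ - φ for each metal:

Photon energy: E = hc/λ = 8.6885 eV

For metal A (φ₁ = 2.84 eV):
KE₁ = E - φ₁ = 8.6885 - 2.84 = 5.8485 eV

For element R (φ₂ = 4.72 eV):
KE₂ = E - φ₂ = 8.6885 - 4.72 = 3.9685 eV

Difference:
ΔKE = KE₁ - KE₂ = 5.8485 - 3.9685 = 1.8800 eV

Note: The difference equals the difference in work functions: 4.72 - 2.84 = 1.88 eV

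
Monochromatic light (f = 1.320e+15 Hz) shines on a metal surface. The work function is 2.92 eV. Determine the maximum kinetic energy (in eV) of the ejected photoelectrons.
2.5391 eV

Using Einstein's photoelectric equation: KE_max = hf - φ

First, calculate the photon energy:
E_photon = hf = (6.626×10⁻³⁴ J·s)(1.320e+15 Hz)
E_photon = 5.4591 eV

Then, the maximum kinetic energy:
KE_max = E_photon - φ = 5.4591 eV - 2.92 eV = 2.5391 eV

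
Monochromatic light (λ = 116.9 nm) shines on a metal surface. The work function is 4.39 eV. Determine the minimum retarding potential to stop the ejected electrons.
6.2160 V

The stopping potential V_s satisfies: eV_s = KE_max

First, find KE_max using Einstein's equation:
E_photon = hc/λ = 10.6060 eV
KE_max = E_photon - φ = 10.6060 - 4.39 = 6.2160 eV

Since eV_s = KE_max:
V_s = KE_max/e = 6.2160 V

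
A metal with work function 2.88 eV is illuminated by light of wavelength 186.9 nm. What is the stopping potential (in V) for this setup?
3.7537 V

The stopping potential V_s satisfies: eV_s = KE_max

First, find KE_max using Einstein's equation:
E_photon = hc/λ = 6.6337 eV
KE_max = E_photon - φ = 6.6337 - 2.88 = 3.7537 eV

Since eV_s = KE_max:
V_s = KE_max/e = 3.7537 V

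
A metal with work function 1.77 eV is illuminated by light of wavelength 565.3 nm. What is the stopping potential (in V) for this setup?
0.4232 V

The stopping potential V_s satisfies: eV_s = KE_max

First, find KE_max using Einstein's equation:
E_photon = hc/λ = 2.1932 eV
KE_max = E_photon - φ = 2.1932 - 1.77 = 0.4232 eV

Since eV_s = KE_max:
V_s = KE_max/e = 0.4232 V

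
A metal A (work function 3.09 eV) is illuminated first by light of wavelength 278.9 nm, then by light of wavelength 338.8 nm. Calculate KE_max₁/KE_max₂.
2.3801

Using Einstein's equation: KE_max = hc/λ - φ

For λ₁ = 278.9 nm:
E₁ = hc/λ₁ = 4.4455 eV
KE₁ = E₁ - φ = 4.4455 - 3.09 = 1.3555 eV

For λ₂ = 338.8 nm:
E₂ = hc/λ₂ = 3.6595 eV
KE₂ = E₂ - φ = 3.6595 - 3.09 = 0.5695 eV

Ratio: KE₁/KE₂ = 1.3555/0.5695 = 2.3801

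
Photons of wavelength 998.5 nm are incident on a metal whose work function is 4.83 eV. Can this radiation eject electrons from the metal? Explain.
No

For photoemission, the photon energy must exceed the work function.

Photon energy: E = hc/λ = 1.2417 eV
Work function: φ = 4.83 eV

Since E_photon (1.2417 eV) < φ (4.83 eV), photoemission will NOT occur.
The threshold wavelength is λ₀ = hc/φ = 256.7 nm.
Since 998.5 nm > 256.7 nm, the photons lack sufficient energy.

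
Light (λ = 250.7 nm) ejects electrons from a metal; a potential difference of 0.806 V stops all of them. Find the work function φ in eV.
4.14 eV

The stopping potential gives the maximum kinetic energy: KE_max = eV_s = 0.806 eV

From Einstein's photoelectric equation: KE_max = hc/λ - φ
Rearranging: φ = hc/λ - KE_max

Calculate photon energy:
E_photon = hc/λ = (6.626×10⁻³⁴ J·s)(3×10⁸ m/s) / (250.7×10⁻⁹ m) = 4.9455 eV

Therefore:
φ = 4.9455 - 0.806 = 4.14 eV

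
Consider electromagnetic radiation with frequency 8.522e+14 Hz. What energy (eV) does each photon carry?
3.5244 eV

Using E = hf:

E = hf = (6.626×10⁻³⁴ J·s)(8.522e+14 Hz)
E = 3.5244 eV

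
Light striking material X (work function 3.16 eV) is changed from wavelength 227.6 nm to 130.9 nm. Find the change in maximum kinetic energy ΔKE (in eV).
4.0242 eV

Using Einstein's equation: KE_max = hc/λ - φ

For λ₁ = 227.6 nm:
KE₁ = hc/λ₁ - φ = 5.4475 - 3.16 = 2.2875 eV

For λ₂ = 130.9 nm:
KE₂ = hc/λ₂ - φ = 9.4717 - 3.16 = 6.3117 eV

Change in KE:
ΔKE = KE₂ - KE₁ = 6.3117 - 2.2875 = 4.0242 eV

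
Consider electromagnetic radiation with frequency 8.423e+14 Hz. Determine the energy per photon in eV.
3.4835 eV

Using E = hf:

E = hf = (6.626×10⁻³⁴ J·s)(8.423e+14 Hz)
E = 3.4835 eV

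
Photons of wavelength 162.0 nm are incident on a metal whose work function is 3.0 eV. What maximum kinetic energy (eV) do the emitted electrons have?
4.6533 eV

Using Einstein's photoelectric equation: KE_max = hf - φ = hc/λ - φ

First, calculate the photon energy:
E_photon = hc/λ = (6.626×10⁻³⁴ J·s)(3×10⁸ m/s) / (162.0×10⁻⁹ m)
E_photon = 7.6533 eV

Then, the maximum kinetic energy:
KE_max = E_photon - φ = 7.6533 eV - 3.0 eV = 4.6533 eV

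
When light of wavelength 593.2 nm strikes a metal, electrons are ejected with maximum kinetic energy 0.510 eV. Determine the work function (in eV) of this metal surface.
1.58 eV

From Einstein's photoelectric equation: KE_max = hf - φ = hc/λ - φ

Rearranging for φ:
φ = hc/λ - KE_max

Calculate photon energy:
E_photon = hc/λ = 2.0901 eV

Therefore:
φ = 2.0901 - 0.510 = 1.58 eV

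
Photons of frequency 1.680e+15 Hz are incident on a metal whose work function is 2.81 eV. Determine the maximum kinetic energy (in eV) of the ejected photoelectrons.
4.1379 eV

Using Einstein's photoelectric equation: KE_max = hf - φ

First, calculate the photon energy:
E_photon = hf = (6.626×10⁻³⁴ J·s)(1.680e+15 Hz)
E_photon = 6.9479 eV

Then, the maximum kinetic energy:
KE_max = E_photon - φ = 6.9479 eV - 2.81 eV = 4.1379 eV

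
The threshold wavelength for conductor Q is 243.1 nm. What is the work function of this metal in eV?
5.10 eV

At the threshold wavelength, photon energy equals work function:
φ = hc/λ₀

Calculating:
φ = (6.626×10⁻³⁴ J·s)(3×10⁸ m/s) / (243.1×10⁻⁹ m)
φ = 5.10 eV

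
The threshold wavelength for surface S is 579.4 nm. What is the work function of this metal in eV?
2.14 eV

At the threshold wavelength, photon energy equals work function:
φ = hc/λ₀

Calculating:
φ = (6.626×10⁻³⁴ J·s)(3×10⁸ m/s) / (579.4×10⁻⁹ m)
φ = 2.14 eV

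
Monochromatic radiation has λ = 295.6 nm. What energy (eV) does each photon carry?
4.1943 eV

Using E = hf = hc/λ:

E = hc/λ = (6.626×10⁻³⁴ J·s)(3×10⁸ m/s) / (295.6×10⁻⁹ m)
E = 4.1943 eV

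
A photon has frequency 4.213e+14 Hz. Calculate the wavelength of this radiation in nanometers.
711.59 nm

Using the wave equation: c = fλ

Solving for wavelength:
λ = c/f = (3×10⁸ m/s) / (4.213e+14 Hz)
λ = 711.59 nm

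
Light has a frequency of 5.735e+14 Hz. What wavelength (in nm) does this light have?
522.74 nm

Using the wave equation: c = fλ

Solving for wavelength:
λ = c/f = (3×10⁸ m/s) / (5.735e+14 Hz)
λ = 522.74 nm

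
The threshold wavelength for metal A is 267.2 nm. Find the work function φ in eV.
4.64 eV

At the threshold wavelength, photon energy equals work function:
φ = hc/λ₀

Calculating:
φ = (6.626×10⁻³⁴ J·s)(3×10⁸ m/s) / (267.2×10⁻⁹ m)
φ = 4.64 eV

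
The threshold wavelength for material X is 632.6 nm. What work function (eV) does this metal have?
1.96 eV

At the threshold wavelength, photon energy equals work function:
φ = hc/λ₀

Calculating:
φ = (6.626×10⁻³⁴ J·s)(3×10⁸ m/s) / (632.6×10⁻⁹ m)
φ = 1.96 eV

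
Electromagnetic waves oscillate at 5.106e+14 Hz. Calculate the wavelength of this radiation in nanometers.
587.14 nm

Using the wave equation: c = fλ

Solving for wavelength:
λ = c/f = (3×10⁸ m/s) / (5.106e+14 Hz)
λ = 587.14 nm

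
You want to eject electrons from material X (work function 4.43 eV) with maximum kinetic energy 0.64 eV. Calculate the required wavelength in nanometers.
244.54 nm

From Einstein's equation: KE_max = hc/λ - φ

Rearranging for λ:
hc/λ = KE_max + φ
λ = hc/(KE_max + φ)

Required photon energy:
E_photon = KE_max + φ = 0.64 + 4.43 = 5.07 eV

Required wavelength:
λ = hc/E_photon = (6.626×10⁻³⁴)(3×10⁸) / (5.07 × 1.602×10⁻¹⁹)
λ = 244.54 nm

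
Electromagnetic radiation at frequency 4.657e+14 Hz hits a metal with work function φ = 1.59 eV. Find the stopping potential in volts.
0.3360 V

The stopping potential V_s satisfies: eV_s = KE_max

First, find KE_max using Einstein's equation:
E_photon = hf = (6.626×10⁻³⁴ J·s)(4.657e+14 Hz) = 1.9260 eV
KE_max = E_photon - φ = 1.9260 - 1.59 = 0.3360 eV

Since eV_s = KE_max:
V_s = KE_max/e = 0.3360 V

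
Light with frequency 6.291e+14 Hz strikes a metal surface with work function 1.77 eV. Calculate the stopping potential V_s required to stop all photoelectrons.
0.8317 V

The stopping potential V_s satisfies: eV_s = KE_max

First, find KE_max using Einstein's equation:
E_photon = hf = (6.626×10⁻³⁴ J·s)(6.291e+14 Hz) = 2.6017 eV
KE_max = E_photon - φ = 2.6017 - 1.77 = 0.8317 eV

Since eV_s = KE_max:
V_s = KE_max/e = 0.8317 V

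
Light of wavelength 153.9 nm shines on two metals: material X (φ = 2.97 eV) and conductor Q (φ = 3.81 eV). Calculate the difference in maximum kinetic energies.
0.8400 eV

Using KE_max = hc/λ - φ for each metal:

Photon energy: E = hc/λ = 8.0562 eV

For material X (φ₁ = 2.97 eV):
KE₁ = E - φ₁ = 8.0562 - 2.97 = 5.0862 eV

For conductor Q (φ₂ = 3.81 eV):
KE₂ = E - φ₂ = 8.0562 - 3.81 = 4.2462 eV

Difference:
ΔKE = KE₁ - KE₂ = 5.0862 - 4.2462 = 0.8400 eV

Note: The difference equals the difference in work functions: 3.81 - 2.97 = 0.84 eV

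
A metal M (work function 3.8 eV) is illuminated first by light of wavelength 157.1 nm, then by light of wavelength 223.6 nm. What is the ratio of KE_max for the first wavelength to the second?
2.3451

Using Einstein's equation: KE_max = hc/λ - φ

For λ₁ = 157.1 nm:
E₁ = hc/λ₁ = 7.8921 eV
KE₁ = E₁ - φ = 7.8921 - 3.8 = 4.0921 eV

For λ₂ = 223.6 nm:
E₂ = hc/λ₂ = 5.5449 eV
KE₂ = E₂ - φ = 5.5449 - 3.8 = 1.7449 eV

Ratio: KE₁/KE₂ = 4.0921/1.7449 = 2.3451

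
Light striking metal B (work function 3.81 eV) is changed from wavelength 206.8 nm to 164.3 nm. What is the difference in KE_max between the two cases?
1.5508 eV

Using Einstein's equation: KE_max = hc/λ - φ

For λ₁ = 206.8 nm:
KE₁ = hc/λ₁ - φ = 5.9954 - 3.81 = 2.1854 eV

For λ₂ = 164.3 nm:
KE₂ = hc/λ₂ - φ = 7.5462 - 3.81 = 3.7362 eV

Change in KE:
ΔKE = KE₂ - KE₁ = 3.7362 - 2.1854 = 1.5508 eV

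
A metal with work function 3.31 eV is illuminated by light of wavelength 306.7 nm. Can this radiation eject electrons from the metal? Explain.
Yes

For photoemission, the photon energy must exceed the work function.

Photon energy: E = hc/λ = 4.0425 eV
Work function: φ = 3.31 eV

Since E_photon (4.0425 eV) > φ (3.31 eV), photoemission WILL occur.
The threshold wavelength is λ₀ = hc/φ = 374.6 nm.
Since 306.7 nm < 374.6 nm, the light has sufficient energy.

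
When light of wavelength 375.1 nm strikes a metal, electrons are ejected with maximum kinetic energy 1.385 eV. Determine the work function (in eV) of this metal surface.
1.92 eV

From Einstein's photoelectric equation: KE_max = hf - φ = hc/λ - φ

Rearranging for φ:
φ = hc/λ - KE_max

Calculate photon energy:
E_photon = hc/λ = 3.3054 eV

Therefore:
φ = 3.3054 - 1.385 = 1.92 eV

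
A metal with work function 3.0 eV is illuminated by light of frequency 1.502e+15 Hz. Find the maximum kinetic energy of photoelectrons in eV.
3.2118 eV

Using Einstein's photoelectric equation: KE_max = hf - φ

First, calculate the photon energy:
E_photon = hf = (6.626×10⁻³⁴ J·s)(1.502e+15 Hz)
E_photon = 6.2118 eV

Then, the maximum kinetic energy:
KE_max = E_photon - φ = 6.2118 eV - 3.0 eV = 3.2118 eV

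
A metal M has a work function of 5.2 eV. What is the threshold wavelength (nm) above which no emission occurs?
238.43 nm

The threshold wavelength is when the photon energy equals the work function:
hc/λ₀ = φ

Solving for λ₀:
λ₀ = hc/φ = (6.626×10⁻³⁴ J·s)(3×10⁸ m/s) / (5.2 eV × 1.602×10⁻¹⁹ J/eV)
λ₀ = 238.43 nm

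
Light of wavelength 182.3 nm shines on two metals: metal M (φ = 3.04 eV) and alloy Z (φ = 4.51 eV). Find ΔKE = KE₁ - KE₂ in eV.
1.4700 eV

Using KE_max = hc/λ - φ for each metal:

Photon energy: E = hc/λ = 6.8011 eV

For metal M (φ₁ = 3.04 eV):
KE₁ = E - φ₁ = 6.8011 - 3.04 = 3.7611 eV

For alloy Z (φ₂ = 4.51 eV):
KE₂ = E - φ₂ = 6.8011 - 4.51 = 2.2911 eV

Difference:
ΔKE = KE₁ - KE₂ = 3.7611 - 2.2911 = 1.4700 eV

Note: The difference equals the difference in work functions: 4.51 - 3.04 = 1.47 eV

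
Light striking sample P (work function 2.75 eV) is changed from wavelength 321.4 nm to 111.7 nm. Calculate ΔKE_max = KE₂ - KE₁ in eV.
7.2421 eV

Using Einstein's equation: KE_max = hc/λ - φ

For λ₁ = 321.4 nm:
KE₁ = hc/λ₁ - φ = 3.8576 - 2.75 = 1.1076 eV

For λ₂ = 111.7 nm:
KE₂ = hc/λ₂ - φ = 11.0997 - 2.75 = 8.3497 eV

Change in KE:
ΔKE = KE₂ - KE₁ = 8.3497 - 1.1076 = 7.2421 eV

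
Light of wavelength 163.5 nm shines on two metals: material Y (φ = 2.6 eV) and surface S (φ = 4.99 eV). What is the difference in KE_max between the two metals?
2.3900 eV

Using KE_max = hc/λ - φ for each metal:

Photon energy: E = hc/λ = 7.5831 eV

For material Y (φ₁ = 2.6 eV):
KE₁ = E - φ₁ = 7.5831 - 2.6 = 4.9831 eV

For surface S (φ₂ = 4.99 eV):
KE₂ = E - φ₂ = 7.5831 - 4.99 = 2.5931 eV

Difference:
ΔKE = KE₁ - KE₂ = 4.9831 - 2.5931 = 2.3900 eV

Note: The difference equals the difference in work functions: 4.99 - 2.6 = 2.39 eV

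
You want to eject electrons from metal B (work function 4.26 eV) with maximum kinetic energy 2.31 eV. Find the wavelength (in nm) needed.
188.71 nm

From Einstein's equation: KE_max = hc/λ - φ

Rearranging for λ:
hc/λ = KE_max + φ
λ = hc/(KE_max + φ)

Required photon energy:
E_photon = KE_max + φ = 2.31 + 4.26 = 6.57 eV

Required wavelength:
λ = hc/E_photon = (6.626×10⁻³⁴)(3×10⁸) / (6.57 × 1.602×10⁻¹⁹)
λ = 188.71 nm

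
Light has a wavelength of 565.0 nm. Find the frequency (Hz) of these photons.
5.3061e+14 Hz

Using the wave equation: c = fλ

Solving for frequency:
f = c/λ = (3×10⁸ m/s) / (565.0×10⁻⁹ m)
f = 5.3061e+14 Hz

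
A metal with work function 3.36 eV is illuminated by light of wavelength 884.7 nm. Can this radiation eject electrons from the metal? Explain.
No

For photoemission, the photon energy must exceed the work function.

Photon energy: E = hc/λ = 1.4014 eV
Work function: φ = 3.36 eV

Since E_photon (1.4014 eV) < φ (3.36 eV), photoemission will NOT occur.
The threshold wavelength is λ₀ = hc/φ = 369.0 nm.
Since 884.7 nm > 369.0 nm, the photons lack sufficient energy.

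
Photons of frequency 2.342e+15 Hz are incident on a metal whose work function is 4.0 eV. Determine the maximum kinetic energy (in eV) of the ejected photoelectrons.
5.6857 eV

Using Einstein's photoelectric equation: KE_max = hf - φ

First, calculate the photon energy:
E_photon = hf = (6.626×10⁻³⁴ J·s)(2.342e+15 Hz)
E_photon = 9.6857 eV

Then, the maximum kinetic energy:
KE_max = E_photon - φ = 9.6857 eV - 4.0 eV = 5.6857 eV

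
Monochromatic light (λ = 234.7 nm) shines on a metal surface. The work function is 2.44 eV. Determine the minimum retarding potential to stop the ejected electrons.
2.8427 V

The stopping potential V_s satisfies: eV_s = KE_max

First, find KE_max using Einstein's equation:
E_photon = hc/λ = 5.2827 eV
KE_max = E_photon - φ = 5.2827 - 2.44 = 2.8427 eV

Since eV_s = KE_max:
V_s = KE_max/e = 2.8427 V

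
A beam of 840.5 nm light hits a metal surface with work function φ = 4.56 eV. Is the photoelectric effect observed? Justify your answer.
No

For photoemission, the photon energy must exceed the work function.

Photon energy: E = hc/λ = 1.4751 eV
Work function: φ = 4.56 eV

Since E_photon (1.4751 eV) < φ (4.56 eV), photoemission will NOT occur.
The threshold wavelength is λ₀ = hc/φ = 271.9 nm.
Since 840.5 nm > 271.9 nm, the photons lack sufficient energy.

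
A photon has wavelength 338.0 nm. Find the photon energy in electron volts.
3.6682 eV

Using E = hf = hc/λ:

E = hc/λ = (6.626×10⁻³⁴ J·s)(3×10⁸ m/s) / (338.0×10⁻⁹ m)
E = 3.6682 eV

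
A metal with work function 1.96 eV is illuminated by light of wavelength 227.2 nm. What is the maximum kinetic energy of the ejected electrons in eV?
3.4971 eV

Using Einstein's photoelectric equation: KE_max = hf - φ = hc/λ - φ

First, calculate the photon energy:
E_photon = hc/λ = (6.626×10⁻³⁴ J·s)(3×10⁸ m/s) / (227.2×10⁻⁹ m)
E_photon = 5.4571 eV

Then, the maximum kinetic energy:
KE_max = E_photon - φ = 5.4571 eV - 1.96 eV = 3.4971 eV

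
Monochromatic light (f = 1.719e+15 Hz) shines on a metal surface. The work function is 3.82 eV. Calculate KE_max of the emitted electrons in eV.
3.2892 eV

Using Einstein's photoelectric equation: KE_max = hf - φ

First, calculate the photon energy:
E_photon = hf = (6.626×10⁻³⁴ J·s)(1.719e+15 Hz)
E_photon = 7.1092 eV

Then, the maximum kinetic energy:
KE_max = E_photon - φ = 7.1092 eV - 3.82 eV = 3.2892 eV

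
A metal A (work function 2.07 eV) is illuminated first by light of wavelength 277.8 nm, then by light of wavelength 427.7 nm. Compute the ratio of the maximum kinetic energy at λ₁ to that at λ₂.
2.8872

Using Einstein's equation: KE_max = hc/λ - φ

For λ₁ = 277.8 nm:
E₁ = hc/λ₁ = 4.4631 eV
KE₁ = E₁ - φ = 4.4631 - 2.07 = 2.3931 eV

For λ₂ = 427.7 nm:
E₂ = hc/λ₂ = 2.8989 eV
KE₂ = E₂ - φ = 2.8989 - 2.07 = 0.8289 eV

Ratio: KE₁/KE₂ = 2.3931/0.8289 = 2.8872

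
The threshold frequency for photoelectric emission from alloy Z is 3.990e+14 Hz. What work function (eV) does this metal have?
1.65 eV

At the threshold frequency, photon energy equals work function:
φ = hf₀

Calculating:
φ = (6.626×10⁻³⁴ J·s)(3.990e+14 Hz)
φ = 1.65 eV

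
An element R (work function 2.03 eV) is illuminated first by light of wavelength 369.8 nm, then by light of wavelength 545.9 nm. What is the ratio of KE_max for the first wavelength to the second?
5.4842

Using Einstein's equation: KE_max = hc/λ - φ

For λ₁ = 369.8 nm:
E₁ = hc/λ₁ = 3.3527 eV
KE₁ = E₁ - φ = 3.3527 - 2.03 = 1.3227 eV

For λ₂ = 545.9 nm:
E₂ = hc/λ₂ = 2.2712 eV
KE₂ = E₂ - φ = 2.2712 - 2.03 = 0.2412 eV

Ratio: KE₁/KE₂ = 1.3227/0.2412 = 5.4842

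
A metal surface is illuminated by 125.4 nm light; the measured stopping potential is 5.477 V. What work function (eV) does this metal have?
4.41 eV

The stopping potential gives the maximum kinetic energy: KE_max = eV_s = 5.477 eV

From Einstein's photoelectric equation: KE_max = hc/λ - φ
Rearranging: φ = hc/λ - KE_max

Calculate photon energy:
E_photon = hc/λ = (6.626×10⁻³⁴ J·s)(3×10⁸ m/s) / (125.4×10⁻⁹ m) = 9.8871 eV

Therefore:
φ = 9.8871 - 5.477 = 4.41 eV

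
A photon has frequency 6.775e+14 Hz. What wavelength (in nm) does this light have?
442.50 nm

Using the wave equation: c = fλ

Solving for wavelength:
λ = c/f = (3×10⁸ m/s) / (6.775e+14 Hz)
λ = 442.50 nm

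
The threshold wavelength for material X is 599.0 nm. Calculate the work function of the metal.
2.07 eV

At the threshold wavelength, photon energy equals work function:
φ = hc/λ₀

Calculating:
φ = (6.626×10⁻³⁴ J·s)(3×10⁸ m/s) / (599.0×10⁻⁹ m)
φ = 2.07 eV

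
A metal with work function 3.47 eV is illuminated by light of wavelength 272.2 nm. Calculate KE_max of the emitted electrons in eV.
1.0849 eV

Using Einstein's photoelectric equation: KE_max = hf - φ = hc/λ - φ

First, calculate the photon energy:
E_photon = hc/λ = (6.626×10⁻³⁴ J·s)(3×10⁸ m/s) / (272.2×10⁻⁹ m)
E_photon = 4.5549 eV

Then, the maximum kinetic energy:
KE_max = E_photon - φ = 4.5549 eV - 3.47 eV = 1.0849 eV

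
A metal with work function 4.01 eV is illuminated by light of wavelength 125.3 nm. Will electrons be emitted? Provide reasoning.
Yes

For photoemission, the photon energy must exceed the work function.

Photon energy: E = hc/λ = 9.8950 eV
Work function: φ = 4.01 eV

Since E_photon (9.8950 eV) > φ (4.01 eV), photoemission WILL occur.
The threshold wavelength is λ₀ = hc/φ = 309.2 nm.
Since 125.3 nm < 309.2 nm, the light has sufficient energy.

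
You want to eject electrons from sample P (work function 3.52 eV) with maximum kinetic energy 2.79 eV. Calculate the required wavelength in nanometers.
196.49 nm

From Einstein's equation: KE_max = hc/λ - φ

Rearranging for λ:
hc/λ = KE_max + φ
λ = hc/(KE_max + φ)

Required photon energy:
E_photon = KE_max + φ = 2.79 + 3.52 = 6.31 eV

Required wavelength:
λ = hc/E_photon = (6.626×10⁻³⁴)(3×10⁸) / (6.31 × 1.602×10⁻¹⁹)
λ = 196.49 nm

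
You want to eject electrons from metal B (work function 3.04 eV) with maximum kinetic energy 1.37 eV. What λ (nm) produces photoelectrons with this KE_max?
281.14 nm

From Einstein's equation: KE_max = hc/λ - φ

Rearranging for λ:
hc/λ = KE_max + φ
λ = hc/(KE_max + φ)

Required photon energy:
E_photon = KE_max + φ = 1.37 + 3.04 = 4.41 eV

Required wavelength:
λ = hc/E_photon = (6.626×10⁻³⁴)(3×10⁸) / (4.41 × 1.602×10⁻¹⁹)
λ = 281.14 nm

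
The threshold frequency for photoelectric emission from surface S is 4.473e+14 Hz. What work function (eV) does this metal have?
1.85 eV

At the threshold frequency, photon energy equals work function:
φ = hf₀

Calculating:
φ = (6.626×10⁻³⁴ J·s)(4.473e+14 Hz)
φ = 1.85 eV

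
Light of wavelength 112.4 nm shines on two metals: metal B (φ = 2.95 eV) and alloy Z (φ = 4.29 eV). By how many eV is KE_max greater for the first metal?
1.3400 eV

Using KE_max = hc/λ - φ for each metal:

Photon energy: E = hc/λ = 11.0306 eV

For metal B (φ₁ = 2.95 eV):
KE₁ = E - φ₁ = 11.0306 - 2.95 = 8.0806 eV

For alloy Z (φ₂ = 4.29 eV):
KE₂ = E - φ₂ = 11.0306 - 4.29 = 6.7406 eV

Difference:
ΔKE = KE₁ - KE₂ = 8.0806 - 6.7406 = 1.3400 eV

Note: The difference equals the difference in work functions: 4.29 - 2.95 = 1.34 eV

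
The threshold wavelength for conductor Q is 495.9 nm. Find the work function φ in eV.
2.50 eV

At the threshold wavelength, photon energy equals work function:
φ = hc/λ₀

Calculating:
φ = (6.626×10⁻³⁴ J·s)(3×10⁸ m/s) / (495.9×10⁻⁹ m)
φ = 2.50 eV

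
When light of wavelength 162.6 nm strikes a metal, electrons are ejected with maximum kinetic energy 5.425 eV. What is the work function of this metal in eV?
2.20 eV

From Einstein's photoelectric equation: KE_max = hf - φ = hc/λ - φ

Rearranging for φ:
φ = hc/λ - KE_max

Calculate photon energy:
E_photon = hc/λ = 7.6251 eV

Therefore:
φ = 7.6251 - 5.425 = 2.20 eV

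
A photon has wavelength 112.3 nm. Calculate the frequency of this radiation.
2.6696e+15 Hz

Using the wave equation: c = fλ

Solving for frequency:
f = c/λ = (3×10⁸ m/s) / (112.3×10⁻⁹ m)
f = 2.6696e+15 Hz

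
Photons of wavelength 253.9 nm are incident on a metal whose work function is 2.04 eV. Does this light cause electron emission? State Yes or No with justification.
Yes

For photoemission, the photon energy must exceed the work function.

Photon energy: E = hc/λ = 4.8832 eV
Work function: φ = 2.04 eV

Since E_photon (4.8832 eV) > φ (2.04 eV), photoemission WILL occur.
The threshold wavelength is λ₀ = hc/φ = 607.8 nm.
Since 253.9 nm < 607.8 nm, the light has sufficient energy.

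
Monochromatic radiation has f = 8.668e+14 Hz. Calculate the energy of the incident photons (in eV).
3.5848 eV

Using E = hf:

E = hf = (6.626×10⁻³⁴ J·s)(8.668e+14 Hz)
E = 3.5848 eV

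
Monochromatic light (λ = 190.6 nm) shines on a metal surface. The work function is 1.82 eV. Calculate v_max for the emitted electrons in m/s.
1.2837e+06 m/s

First, find the maximum kinetic energy:
E_photon = hc/λ = 6.5049 eV
KE_max = E_photon - φ = 6.5049 - 1.82 = 4.6849 eV

Convert to Joules: KE_max = 4.6849 × 1.602×10⁻¹⁹ J = 7.5061e-19 J

Then use KE = ½mv² to find velocity:
v = √(2·KE/m) = √(2 × 7.5061e-19 J / 9.109e-31 kg)
v = 1.2837e+06 m/s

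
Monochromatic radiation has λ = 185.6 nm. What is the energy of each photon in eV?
6.6802 eV

Using E = hf = hc/λ:

E = hc/λ = (6.626×10⁻³⁴ J·s)(3×10⁸ m/s) / (185.6×10⁻⁹ m)
E = 6.6802 eV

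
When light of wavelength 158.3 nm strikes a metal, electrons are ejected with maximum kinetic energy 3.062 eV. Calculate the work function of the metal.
4.77 eV

From Einstein's photoelectric equation: KE_max = hf - φ = hc/λ - φ

Rearranging for φ:
φ = hc/λ - KE_max

Calculate photon energy:
E_photon = hc/λ = 7.8322 eV

Therefore:
φ = 7.8322 - 3.062 = 4.77 eV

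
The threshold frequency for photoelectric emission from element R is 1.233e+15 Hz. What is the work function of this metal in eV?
5.10 eV

At the threshold frequency, photon energy equals work function:
φ = hf₀

Calculating:
φ = (6.626×10⁻³⁴ J·s)(1.233e+15 Hz)
φ = 5.10 eV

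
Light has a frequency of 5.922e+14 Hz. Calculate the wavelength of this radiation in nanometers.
506.24 nm

Using the wave equation: c = fλ

Solving for wavelength:
λ = c/f = (3×10⁸ m/s) / (5.922e+14 Hz)
λ = 506.24 nm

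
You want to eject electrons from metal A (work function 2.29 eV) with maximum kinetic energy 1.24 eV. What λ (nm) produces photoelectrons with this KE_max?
351.23 nm

From Einstein's equation: KE_max = hc/λ - φ

Rearranging for λ:
hc/λ = KE_max + φ
λ = hc/(KE_max + φ)

Required photon energy:
E_photon = KE_max + φ = 1.24 + 2.29 = 3.53 eV

Required wavelength:
λ = hc/E_photon = (6.626×10⁻³⁴)(3×10⁸) / (3.53 × 1.602×10⁻¹⁹)
λ = 351.23 nm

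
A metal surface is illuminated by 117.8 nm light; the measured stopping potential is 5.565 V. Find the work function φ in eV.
4.96 eV

The stopping potential gives the maximum kinetic energy: KE_max = eV_s = 5.565 eV

From Einstein's photoelectric equation: KE_max = hc/λ - φ
Rearranging: φ = hc/λ - KE_max

Calculate photon energy:
E_photon = hc/λ = (6.626×10⁻³⁴ J·s)(3×10⁸ m/s) / (117.8×10⁻⁹ m) = 10.5250 eV

Therefore:
φ = 10.5250 - 5.565 = 4.96 eV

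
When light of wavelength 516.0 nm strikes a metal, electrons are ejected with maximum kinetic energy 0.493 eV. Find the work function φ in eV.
1.91 eV

From Einstein's photoelectric equation: KE_max = hf - φ = hc/λ - φ

Rearranging for φ:
φ = hc/λ - KE_max

Calculate photon energy:
E_photon = hc/λ = 2.4028 eV

Therefore:
φ = 2.4028 - 0.493 = 1.91 eV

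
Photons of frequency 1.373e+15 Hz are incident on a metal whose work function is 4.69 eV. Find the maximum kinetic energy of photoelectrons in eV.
0.9883 eV

Using Einstein's photoelectric equation: KE_max = hf - φ

First, calculate the photon energy:
E_photon = hf = (6.626×10⁻³⁴ J·s)(1.373e+15 Hz)
E_photon = 5.6783 eV

Then, the maximum kinetic energy:
KE_max = E_photon - φ = 5.6783 eV - 4.69 eV = 0.9883 eV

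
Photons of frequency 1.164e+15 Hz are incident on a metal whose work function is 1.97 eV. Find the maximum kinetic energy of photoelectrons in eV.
2.8439 eV

Using Einstein's photoelectric equation: KE_max = hf - φ

First, calculate the photon energy:
E_photon = hf = (6.626×10⁻³⁴ J·s)(1.164e+15 Hz)
E_photon = 4.8139 eV

Then, the maximum kinetic energy:
KE_max = E_photon - φ = 4.8139 eV - 1.97 eV = 2.8439 eV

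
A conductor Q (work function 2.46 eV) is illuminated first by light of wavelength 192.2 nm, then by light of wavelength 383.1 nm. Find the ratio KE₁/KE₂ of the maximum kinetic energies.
5.1405

Using Einstein's equation: KE_max = hc/λ - φ

For λ₁ = 192.2 nm:
E₁ = hc/λ₁ = 6.4508 eV
KE₁ = E₁ - φ = 6.4508 - 2.46 = 3.9908 eV

For λ₂ = 383.1 nm:
E₂ = hc/λ₂ = 3.2363 eV
KE₂ = E₂ - φ = 3.2363 - 2.46 = 0.7763 eV

Ratio: KE₁/KE₂ = 3.9908/0.7763 = 5.1405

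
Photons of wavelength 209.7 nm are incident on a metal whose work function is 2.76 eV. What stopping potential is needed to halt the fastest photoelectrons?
3.1525 V

The stopping potential V_s satisfies: eV_s = KE_max

First, find KE_max using Einstein's equation:
E_photon = hc/λ = 5.9125 eV
KE_max = E_photon - φ = 5.9125 - 2.76 = 3.1525 eV

Since eV_s = KE_max:
V_s = KE_max/e = 3.1525 V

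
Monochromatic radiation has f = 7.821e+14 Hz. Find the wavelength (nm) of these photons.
383.32 nm

Using the wave equation: c = fλ

Solving for wavelength:
λ = c/f = (3×10⁸ m/s) / (7.821e+14 Hz)
λ = 383.32 nm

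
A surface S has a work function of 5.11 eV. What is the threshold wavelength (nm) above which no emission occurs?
242.63 nm

The threshold wavelength is when the photon energy equals the work function:
hc/λ₀ = φ

Solving for λ₀:
λ₀ = hc/φ = (6.626×10⁻³⁴ J·s)(3×10⁸ m/s) / (5.11 eV × 1.602×10⁻¹⁹ J/eV)
λ₀ = 242.63 nm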